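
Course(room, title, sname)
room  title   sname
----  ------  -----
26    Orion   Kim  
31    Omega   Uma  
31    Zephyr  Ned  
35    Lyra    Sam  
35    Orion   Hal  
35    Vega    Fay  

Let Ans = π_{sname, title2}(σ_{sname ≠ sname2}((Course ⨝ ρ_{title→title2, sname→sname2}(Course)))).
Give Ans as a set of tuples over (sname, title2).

ρ[title→title2, sname→sname2]: schema becomes (room, title2, sname2); tuples unchanged.
Joining Course and ρ_{title→title2, sname→sname2}(Course) on room yields {(26, Orion, Kim, Orion, Kim), (31, Omega, Uma, Omega, Uma), (31, Omega, Uma, Zephyr, Ned), (31, Zephyr, Ned, Omega, Uma), (31, Zephyr, Ned, Zephyr, Ned), (35, Lyra, Sam, Lyra, Sam), (35, Lyra, Sam, Orion, Hal), (35, Lyra, Sam, Vega, Fay), (35, Orion, Hal, Lyra, Sam), (35, Orion, Hal, Orion, Hal), (35, Orion, Hal, Vega, Fay), (35, Vega, Fay, Lyra, Sam), (35, Vega, Fay, Orion, Hal), (35, Vega, Fay, Vega, Fay)}.
Filtering on sname ≠ sname2 leaves {(31, Omega, Uma, Zephyr, Ned), (31, Zephyr, Ned, Omega, Uma), (35, Lyra, Sam, Orion, Hal), (35, Lyra, Sam, Vega, Fay), (35, Orion, Hal, Lyra, Sam), (35, Orion, Hal, Vega, Fay), (35, Vega, Fay, Lyra, Sam), (35, Vega, Fay, Orion, Hal)}.
π[sname, title2]: project onto (sname, title2) → {(Fay, Lyra), (Fay, Orion), (Hal, Lyra), (Hal, Vega), (Ned, Omega), (Sam, Orion), (Sam, Vega), (Uma, Zephyr)}

{(Fay, Lyra), (Fay, Orion), (Hal, Lyra), (Hal, Vega), (Ned, Omega), (Sam, Orion), (Sam, Vega), (Uma, Zephyr)}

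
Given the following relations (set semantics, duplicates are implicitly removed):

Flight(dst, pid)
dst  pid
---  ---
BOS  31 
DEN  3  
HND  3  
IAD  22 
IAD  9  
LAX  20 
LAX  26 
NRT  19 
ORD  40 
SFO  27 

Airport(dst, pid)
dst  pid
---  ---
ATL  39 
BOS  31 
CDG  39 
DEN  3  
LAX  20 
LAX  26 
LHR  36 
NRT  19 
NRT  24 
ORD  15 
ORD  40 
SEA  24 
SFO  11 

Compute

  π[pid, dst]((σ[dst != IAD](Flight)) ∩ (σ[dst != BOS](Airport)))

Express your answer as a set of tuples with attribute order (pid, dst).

{(19, NRT), (20, LAX), (26, LAX), (3, DEN), (40, ORD)}

σ[dst != IAD]: keep tuples satisfying dst != IAD → {(BOS, 31), (DEN, 3), (HND, 3), (LAX, 20), (LAX, 26), (NRT, 19), (ORD, 40), (SFO, 27)}
σ[dst != BOS]: keep tuples satisfying dst != BOS → {(ATL, 39), (CDG, 39), (DEN, 3), (LAX, 20), (LAX, 26), (LHR, 36), (NRT, 19), (NRT, 24), (ORD, 15), (ORD, 40), (SEA, 24), (SFO, 11)}
Set intersection of the two operands is {(DEN, 3), (LAX, 20), (LAX, 26), (NRT, 19), (ORD, 40)}.
π_{pid, dst} gives {(19, NRT), (20, LAX), (26, LAX), (3, DEN), (40, ORD)}.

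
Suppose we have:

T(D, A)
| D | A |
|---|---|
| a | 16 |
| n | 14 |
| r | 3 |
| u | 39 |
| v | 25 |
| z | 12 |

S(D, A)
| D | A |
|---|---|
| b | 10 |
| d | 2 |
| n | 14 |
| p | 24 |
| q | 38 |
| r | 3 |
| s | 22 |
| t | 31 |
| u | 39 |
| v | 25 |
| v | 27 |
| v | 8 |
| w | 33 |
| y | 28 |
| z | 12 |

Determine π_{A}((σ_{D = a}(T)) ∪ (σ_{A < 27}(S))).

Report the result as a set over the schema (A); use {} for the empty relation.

{10, 12, 14, 16, 2, 22, 24, 25, 3, 8}

Filtering on D = a leaves {(a, 16)}.
Filtering on A < 27 leaves {(b, 10), (d, 2), (n, 14), (p, 24), (r, 3), (s, 22), (v, 25), (v, 8), (z, 12)}.
Union: {(a, 16)} with {(b, 10), (d, 2), (n, 14), (p, 24), (r, 3), (s, 22), (v, 25), (v, 8), (z, 12)} → {(a, 16), (b, 10), (d, 2), (n, 14), (p, 24), (r, 3), (s, 22), (v, 25), (v, 8), (z, 12)}
Projecting to A: {10, 12, 14, 16, 2, 22, 24, 25, 3, 8}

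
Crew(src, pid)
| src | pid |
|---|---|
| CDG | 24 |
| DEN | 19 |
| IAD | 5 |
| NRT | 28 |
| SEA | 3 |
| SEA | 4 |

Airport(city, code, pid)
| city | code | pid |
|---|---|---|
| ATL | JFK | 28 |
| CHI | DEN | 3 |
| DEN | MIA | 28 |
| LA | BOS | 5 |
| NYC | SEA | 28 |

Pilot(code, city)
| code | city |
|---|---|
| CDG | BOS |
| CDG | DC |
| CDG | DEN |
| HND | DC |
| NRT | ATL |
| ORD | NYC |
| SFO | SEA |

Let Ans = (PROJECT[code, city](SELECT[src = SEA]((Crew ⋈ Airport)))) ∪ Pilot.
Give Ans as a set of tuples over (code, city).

Joining Crew and Airport on pid yields {(IAD, 5, LA, BOS), (NRT, 28, ATL, JFK), (NRT, 28, DEN, MIA), (NRT, 28, NYC, SEA), (SEA, 3, CHI, DEN)}.
σ[src = SEA]: keep tuples satisfying src = SEA → {(SEA, 3, CHI, DEN)}
π[code, city]: project onto (code, city) → {(DEN, CHI)}
Taking the union: {(CDG, BOS), (CDG, DC), (CDG, DEN), (DEN, CHI), (HND, DC), (NRT, ATL), (ORD, NYC), (SFO, SEA)}

{(CDG, BOS), (CDG, DC), (CDG, DEN), (DEN, CHI), (HND, DC), (NRT, ATL), (ORD, NYC), (SFO, SEA)}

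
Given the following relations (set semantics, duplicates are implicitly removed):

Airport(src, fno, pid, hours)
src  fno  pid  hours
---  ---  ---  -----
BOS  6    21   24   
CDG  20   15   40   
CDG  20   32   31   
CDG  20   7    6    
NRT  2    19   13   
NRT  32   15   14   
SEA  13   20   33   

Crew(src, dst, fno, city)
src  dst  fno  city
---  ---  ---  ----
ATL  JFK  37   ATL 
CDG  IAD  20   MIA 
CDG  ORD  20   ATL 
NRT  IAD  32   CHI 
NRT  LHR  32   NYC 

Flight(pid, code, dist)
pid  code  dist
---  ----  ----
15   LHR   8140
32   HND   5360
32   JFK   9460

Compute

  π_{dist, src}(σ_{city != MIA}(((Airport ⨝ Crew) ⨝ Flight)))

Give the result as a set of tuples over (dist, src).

Natural join on src, fno: {(CDG, 20, 15, 40, IAD, MIA), (CDG, 20, 15, 40, ORD, ATL), (CDG, 20, 32, 31, IAD, MIA), (CDG, 20, 32, 31, ORD, ATL), (CDG, 20, 7, 6, IAD, MIA), (CDG, 20, 7, 6, ORD, ATL), (NRT, 32, 15, 14, IAD, CHI), (NRT, 32, 15, 14, LHR, NYC)}
Natural join on pid: {(CDG, 20, 15, 40, IAD, MIA, LHR, 8140), (CDG, 20, 15, 40, ORD, ATL, LHR, 8140), (CDG, 20, 32, 31, IAD, MIA, HND, 5360), (CDG, 20, 32, 31, IAD, MIA, JFK, 9460), (CDG, 20, 32, 31, ORD, ATL, HND, 5360), (CDG, 20, 32, 31, ORD, ATL, JFK, 9460), (NRT, 32, 15, 14, IAD, CHI, LHR, 8140), (NRT, 32, 15, 14, LHR, NYC, LHR, 8140)}
Filtering on city != MIA leaves {(CDG, 20, 15, 40, ORD, ATL, LHR, 8140), (CDG, 20, 32, 31, ORD, ATL, HND, 5360), (CDG, 20, 32, 31, ORD, ATL, JFK, 9460), (NRT, 32, 15, 14, IAD, CHI, LHR, 8140), (NRT, 32, 15, 14, LHR, NYC, LHR, 8140)}.
π[dist, src]: project onto (dist, src) (1 duplicate(s) eliminated) → {(5360, CDG), (8140, CDG), (8140, NRT), (9460, CDG)}

{(5360, CDG), (8140, CDG), (8140, NRT), (9460, CDG)}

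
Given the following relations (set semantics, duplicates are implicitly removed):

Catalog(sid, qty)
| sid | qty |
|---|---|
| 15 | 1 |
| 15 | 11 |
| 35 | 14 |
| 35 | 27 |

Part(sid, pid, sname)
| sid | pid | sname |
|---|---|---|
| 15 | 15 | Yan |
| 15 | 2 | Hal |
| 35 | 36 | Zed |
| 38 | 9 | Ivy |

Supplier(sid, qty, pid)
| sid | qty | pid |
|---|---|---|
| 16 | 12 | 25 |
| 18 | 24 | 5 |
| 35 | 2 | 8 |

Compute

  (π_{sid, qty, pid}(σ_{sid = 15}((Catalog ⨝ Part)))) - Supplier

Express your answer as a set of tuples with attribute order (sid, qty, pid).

{(15, 1, 15), (15, 1, 2), (15, 11, 15), (15, 11, 2)}

Joining Catalog and Part on sid yields {(15, 1, 15, Yan), (15, 1, 2, Hal), (15, 11, 15, Yan), (15, 11, 2, Hal), (35, 14, 36, Zed), (35, 27, 36, Zed)}.
σ[sid = 15]: keep tuples satisfying sid = 15 → {(15, 1, 15, Yan), (15, 1, 2, Hal), (15, 11, 15, Yan), (15, 11, 2, Hal)}
Projecting to sid, qty, pid: {(15, 1, 15), (15, 1, 2), (15, 11, 15), (15, 11, 2)}
Taking the difference: {(15, 1, 15), (15, 1, 2), (15, 11, 15), (15, 11, 2)}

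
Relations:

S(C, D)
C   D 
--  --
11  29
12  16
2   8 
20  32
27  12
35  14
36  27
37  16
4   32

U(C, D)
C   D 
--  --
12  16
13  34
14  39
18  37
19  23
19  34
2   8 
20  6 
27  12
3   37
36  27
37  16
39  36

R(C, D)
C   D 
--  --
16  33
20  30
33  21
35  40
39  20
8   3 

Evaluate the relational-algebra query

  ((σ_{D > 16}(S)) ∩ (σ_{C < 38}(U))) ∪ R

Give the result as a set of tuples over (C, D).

{(16, 33), (20, 30), (33, 21), (35, 40), (36, 27), (39, 20), (8, 3)}

Filtering on D > 16 leaves {(11, 29), (20, 32), (36, 27), (4, 32)}.
Filtering on C < 38 leaves {(12, 16), (13, 34), (14, 39), (18, 37), (19, 23), (19, 34), (2, 8), (20, 6), (27, 12), (3, 37), (36, 27), (37, 16)}.
Intersection: {(11, 29), (20, 32), (36, 27), (4, 32)} with {(12, 16), (13, 34), (14, 39), (18, 37), (19, 23), (19, 34), (2, 8), (20, 6), (27, 12), (3, 37), (36, 27), (37, 16)} → {(36, 27)}
Union: {(36, 27)} with {(16, 33), (20, 30), (33, 21), (35, 40), (39, 20), (8, 3)} → {(16, 33), (20, 30), (33, 21), (35, 40), (36, 27), (39, 20), (8, 3)}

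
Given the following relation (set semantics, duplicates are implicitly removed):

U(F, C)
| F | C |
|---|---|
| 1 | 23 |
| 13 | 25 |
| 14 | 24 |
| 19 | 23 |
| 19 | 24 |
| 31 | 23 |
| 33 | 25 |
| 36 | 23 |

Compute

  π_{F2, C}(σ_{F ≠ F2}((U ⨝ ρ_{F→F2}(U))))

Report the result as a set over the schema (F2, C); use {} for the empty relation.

{(1, 23), (13, 25), (14, 24), (19, 23), (19, 24), (31, 23), (33, 25), (36, 23)}

ρ[F→F2]: schema becomes (F2, C); tuples unchanged.
U ⋈ ρ_{F→F2}(U) (natural join on C): {(1, 23, 1), (1, 23, 19), (1, 23, 31), (1, 23, 36), (13, 25, 13), (13, 25, 33), (14, 24, 14), (14, 24, 19), (19, 23, 1), (19, 23, 19), (19, 23, 31), (19, 23, 36), (19, 24, 14), (19, 24, 19), (31, 23, 1), (31, 23, 19), (31, 23, 31), (31, 23, 36), (33, 25, 13), (33, 25, 33), (36, 23, 1), (36, 23, 19), (36, 23, 31), (36, 23, 36)}
σ[F ≠ F2]: keep tuples satisfying F ≠ F2 → {(1, 23, 19), (1, 23, 31), (1, 23, 36), (13, 25, 33), (14, 24, 19), (19, 23, 1), (19, 23, 31), (19, 23, 36), (19, 24, 14), (31, 23, 1), (31, 23, 19), (31, 23, 36), (33, 25, 13), (36, 23, 1), (36, 23, 19), (36, 23, 31)}
π_{F2, C} gives {(1, 23), (13, 25), (14, 24), (19, 23), (19, 24), (31, 23), (33, 25), (36, 23)} (8 duplicate(s) eliminated).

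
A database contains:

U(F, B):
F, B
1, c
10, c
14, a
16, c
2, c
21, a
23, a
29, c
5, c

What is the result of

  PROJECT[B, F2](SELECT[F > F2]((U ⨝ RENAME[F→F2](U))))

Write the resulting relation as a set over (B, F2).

{(a, 14), (a, 21), (c, 1), (c, 10), (c, 16), (c, 2), (c, 5)}

ρ[F→F2]: schema becomes (F2, B); tuples unchanged.
Natural join on B: {(1, c, 1), (1, c, 10), (1, c, 16), (1, c, 2), (1, c, 29), (1, c, 5), (10, c, 1), (10, c, 10), (10, c, 16), (10, c, 2), (10, c, 29), (10, c, 5), (14, a, 14), (14, a, 21), (14, a, 23), (16, c, 1), (16, c, 10), (16, c, 16), (16, c, 2), (16, c, 29), (16, c, 5), (2, c, 1), (2, c, 10), (2, c, 16), (2, c, 2), (2, c, 29), (2, c, 5), (21, a, 14), (21, a, 21), (21, a, 23), (23, a, 14), (23, a, 21), (23, a, 23), (29, c, 1), (29, c, 10), (29, c, 16), (29, c, 2), (29, c, 29), (29, c, 5), (5, c, 1), (5, c, 10), (5, c, 16), (5, c, 2), (5, c, 29), (5, c, 5)}
σ[F > F2]: keep tuples satisfying F > F2 → {(10, c, 1), (10, c, 2), (10, c, 5), (16, c, 1), (16, c, 10), (16, c, 2), (16, c, 5), (2, c, 1), (21, a, 14), (23, a, 14), (23, a, 21), (29, c, 1), (29, c, 10), (29, c, 16), (29, c, 2), (29, c, 5), (5, c, 1), (5, c, 2)}
π_{B, F2} gives {(a, 14), (a, 21), (c, 1), (c, 10), (c, 16), (c, 2), (c, 5)} (11 duplicate(s) eliminated).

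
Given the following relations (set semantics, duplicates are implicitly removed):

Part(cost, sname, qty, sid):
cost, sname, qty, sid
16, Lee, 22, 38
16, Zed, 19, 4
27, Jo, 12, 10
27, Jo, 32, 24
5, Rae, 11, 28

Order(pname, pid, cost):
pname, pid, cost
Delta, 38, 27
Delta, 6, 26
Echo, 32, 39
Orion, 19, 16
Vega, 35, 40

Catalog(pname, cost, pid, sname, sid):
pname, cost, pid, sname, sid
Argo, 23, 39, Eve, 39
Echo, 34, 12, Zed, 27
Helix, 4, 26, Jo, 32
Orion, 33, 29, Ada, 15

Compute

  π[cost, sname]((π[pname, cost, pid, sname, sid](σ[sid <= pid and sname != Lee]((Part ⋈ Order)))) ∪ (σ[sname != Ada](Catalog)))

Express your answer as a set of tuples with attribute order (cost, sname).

{(16, Zed), (23, Eve), (27, Jo), (34, Zed), (4, Jo)}

Natural join on cost: {(16, Lee, 22, 38, Orion, 19), (16, Zed, 19, 4, Orion, 19), (27, Jo, 12, 10, Delta, 38), (27, Jo, 32, 24, Delta, 38)}
Apply σ_{sid <= pid and sname != Lee}; surviving tuples: {(16, Zed, 19, 4, Orion, 19), (27, Jo, 12, 10, Delta, 38), (27, Jo, 32, 24, Delta, 38)}
π_{pname, cost, pid, sname, sid} gives {(Delta, 27, 38, Jo, 10), (Delta, 27, 38, Jo, 24), (Orion, 16, 19, Zed, 4)}.
Apply σ_{sname != Ada}; surviving tuples: {(Argo, 23, 39, Eve, 39), (Echo, 34, 12, Zed, 27), (Helix, 4, 26, Jo, 32)}
Set union of the two operands is {(Argo, 23, 39, Eve, 39), (Delta, 27, 38, Jo, 10), (Delta, 27, 38, Jo, 24), (Echo, 34, 12, Zed, 27), (Helix, 4, 26, Jo, 32), (Orion, 16, 19, Zed, 4)}.
π_{cost, sname} gives {(16, Zed), (23, Eve), (27, Jo), (34, Zed), (4, Jo)} (1 duplicate(s) eliminated).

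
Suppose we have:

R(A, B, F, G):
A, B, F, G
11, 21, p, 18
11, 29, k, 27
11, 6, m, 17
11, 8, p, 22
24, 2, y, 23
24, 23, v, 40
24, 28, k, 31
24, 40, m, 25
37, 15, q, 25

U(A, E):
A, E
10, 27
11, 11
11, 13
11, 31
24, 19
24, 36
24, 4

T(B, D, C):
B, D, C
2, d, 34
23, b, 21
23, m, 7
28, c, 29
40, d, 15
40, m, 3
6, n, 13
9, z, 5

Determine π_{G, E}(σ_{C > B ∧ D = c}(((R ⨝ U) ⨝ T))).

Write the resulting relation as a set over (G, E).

Natural join on A: {(11, 21, p, 18, 11), (11, 21, p, 18, 13), (11, 21, p, 18, 31), (11, 29, k, 27, 11), (11, 29, k, 27, 13), (11, 29, k, 27, 31), (11, 6, m, 17, 11), (11, 6, m, 17, 13), (11, 6, m, 17, 31), (11, 8, p, 22, 11), (11, 8, p, 22, 13), (11, 8, p, 22, 31), (24, 2, y, 23, 19), (24, 2, y, 23, 36), (24, 2, y, 23, 4), (24, 23, v, 40, 19), (24, 23, v, 40, 36), (24, 23, v, 40, 4), (24, 28, k, 31, 19), (24, 28, k, 31, 36), (24, 28, k, 31, 4), (24, 40, m, 25, 19), (24, 40, m, 25, 36), (24, 40, m, 25, 4)}
Natural join on B: {(11, 6, m, 17, 11, n, 13), (11, 6, m, 17, 13, n, 13), (11, 6, m, 17, 31, n, 13), (24, 2, y, 23, 19, d, 34), (24, 2, y, 23, 36, d, 34), (24, 2, y, 23, 4, d, 34), (24, 23, v, 40, 19, b, 21), (24, 23, v, 40, 19, m, 7), (24, 23, v, 40, 36, b, 21), (24, 23, v, 40, 36, m, 7), (24, 23, v, 40, 4, b, 21), (24, 23, v, 40, 4, m, 7), (24, 28, k, 31, 19, c, 29), (24, 28, k, 31, 36, c, 29), (24, 28, k, 31, 4, c, 29), (24, 40, m, 25, 19, d, 15), (24, 40, m, 25, 19, m, 3), (24, 40, m, 25, 36, d, 15), (24, 40, m, 25, 36, m, 3), (24, 40, m, 25, 4, d, 15), (24, 40, m, 25, 4, m, 3)}
Filtering on C > B ∧ D = c leaves {(24, 28, k, 31, 19, c, 29), (24, 28, k, 31, 36, c, 29), (24, 28, k, 31, 4, c, 29)}.
π_{G, E} gives {(31, 19), (31, 36), (31, 4)}.

{(31, 19), (31, 36), (31, 4)}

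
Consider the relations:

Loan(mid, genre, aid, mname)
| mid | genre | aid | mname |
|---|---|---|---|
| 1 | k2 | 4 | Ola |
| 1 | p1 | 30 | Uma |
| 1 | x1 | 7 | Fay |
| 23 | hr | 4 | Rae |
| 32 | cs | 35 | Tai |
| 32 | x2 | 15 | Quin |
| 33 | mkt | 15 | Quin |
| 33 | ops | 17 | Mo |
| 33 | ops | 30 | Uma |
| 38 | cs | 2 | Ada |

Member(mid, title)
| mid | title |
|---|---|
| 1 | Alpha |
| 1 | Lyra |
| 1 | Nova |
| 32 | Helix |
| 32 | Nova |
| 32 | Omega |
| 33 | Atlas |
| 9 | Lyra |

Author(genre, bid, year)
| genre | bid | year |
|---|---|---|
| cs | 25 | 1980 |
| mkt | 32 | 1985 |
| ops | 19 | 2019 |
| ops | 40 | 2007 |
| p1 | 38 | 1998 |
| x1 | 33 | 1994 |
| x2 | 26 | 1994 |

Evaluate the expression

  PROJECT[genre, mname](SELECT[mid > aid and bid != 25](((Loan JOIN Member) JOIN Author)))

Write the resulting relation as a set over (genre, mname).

Loan ⋈ Member (natural join on mid): {(1, k2, 4, Ola, Alpha), (1, k2, 4, Ola, Lyra), (1, k2, 4, Ola, Nova), (1, p1, 30, Uma, Alpha), (1, p1, 30, Uma, Lyra), (1, p1, 30, Uma, Nova), (1, x1, 7, Fay, Alpha), (1, x1, 7, Fay, Lyra), (1, x1, 7, Fay, Nova), (32, cs, 35, Tai, Helix), (32, cs, 35, Tai, Nova), (32, cs, 35, Tai, Omega), (32, x2, 15, Quin, Helix), (32, x2, 15, Quin, Nova), (32, x2, 15, Quin, Omega), (33, mkt, 15, Quin, Atlas), (33, ops, 17, Mo, Atlas), (33, ops, 30, Uma, Atlas)}
(Loan JOIN Member) ⋈ Author (natural join on genre): {(1, p1, 30, Uma, Alpha, 38, 1998), (1, p1, 30, Uma, Lyra, 38, 1998), (1, p1, 30, Uma, Nova, 38, 1998), (1, x1, 7, Fay, Alpha, 33, 1994), (1, x1, 7, Fay, Lyra, 33, 1994), (1, x1, 7, Fay, Nova, 33, 1994), (32, cs, 35, Tai, Helix, 25, 1980), (32, cs, 35, Tai, Nova, 25, 1980), (32, cs, 35, Tai, Omega, 25, 1980), (32, x2, 15, Quin, Helix, 26, 1994), (32, x2, 15, Quin, Nova, 26, 1994), (32, x2, 15, Quin, Omega, 26, 1994), (33, mkt, 15, Quin, Atlas, 32, 1985), (33, ops, 17, Mo, Atlas, 19, 2019), (33, ops, 17, Mo, Atlas, 40, 2007), (33, ops, 30, Uma, Atlas, 19, 2019), (33, ops, 30, Uma, Atlas, 40, 2007)}
Apply σ_{mid > aid and bid != 25}; surviving tuples: {(32, x2, 15, Quin, Helix, 26, 1994), (32, x2, 15, Quin, Nova, 26, 1994), (32, x2, 15, Quin, Omega, 26, 1994), (33, mkt, 15, Quin, Atlas, 32, 1985), (33, ops, 17, Mo, Atlas, 19, 2019), (33, ops, 17, Mo, Atlas, 40, 2007), (33, ops, 30, Uma, Atlas, 19, 2019), (33, ops, 30, Uma, Atlas, 40, 2007)}
Keep only column(s) genre, mname (4 duplicate(s) eliminated): {(mkt, Quin), (ops, Mo), (ops, Uma), (x2, Quin)}

{(mkt, Quin), (ops, Mo), (ops, Uma), (x2, Quin)}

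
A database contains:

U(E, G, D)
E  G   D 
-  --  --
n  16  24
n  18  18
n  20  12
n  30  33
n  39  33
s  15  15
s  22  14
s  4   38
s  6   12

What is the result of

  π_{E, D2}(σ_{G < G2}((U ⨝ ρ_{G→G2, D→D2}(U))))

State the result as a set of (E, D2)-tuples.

{(n, 12), (n, 18), (n, 33), (s, 12), (s, 14), (s, 15)}

ρ[G→G2, D→D2]: schema becomes (E, G2, D2); tuples unchanged.
Joining U and ρ_{G→G2, D→D2}(U) on E yields {(n, 16, 24, 16, 24), (n, 16, 24, 18, 18), (n, 16, 24, 20, 12), (n, 16, 24, 30, 33), (n, 16, 24, 39, 33), (n, 18, 18, 16, 24), (n, 18, 18, 18, 18), (n, 18, 18, 20, 12), (n, 18, 18, 30, 33), (n, 18, 18, 39, 33), (n, 20, 12, 16, 24), (n, 20, 12, 18, 18), (n, 20, 12, 20, 12), (n, 20, 12, 30, 33), (n, 20, 12, 39, 33), (n, 30, 33, 16, 24), (n, 30, 33, 18, 18), (n, 30, 33, 20, 12), (n, 30, 33, 30, 33), (n, 30, 33, 39, 33), (n, 39, 33, 16, 24), (n, 39, 33, 18, 18), (n, 39, 33, 20, 12), (n, 39, 33, 30, 33), (n, 39, 33, 39, 33), (s, 15, 15, 15, 15), (s, 15, 15, 22, 14), (s, 15, 15, 4, 38), (s, 15, 15, 6, 12), (s, 22, 14, 15, 15), (s, 22, 14, 22, 14), (s, 22, 14, 4, 38), (s, 22, 14, 6, 12), (s, 4, 38, 15, 15), (s, 4, 38, 22, 14), (s, 4, 38, 4, 38), (s, 4, 38, 6, 12), (s, 6, 12, 15, 15), (s, 6, 12, 22, 14), (s, 6, 12, 4, 38), (s, 6, 12, 6, 12)}.
σ[G < G2]: keep tuples satisfying G < G2 → {(n, 16, 24, 18, 18), (n, 16, 24, 20, 12), (n, 16, 24, 30, 33), (n, 16, 24, 39, 33), (n, 18, 18, 20, 12), (n, 18, 18, 30, 33), (n, 18, 18, 39, 33), (n, 20, 12, 30, 33), (n, 20, 12, 39, 33), (n, 30, 33, 39, 33), (s, 15, 15, 22, 14), (s, 4, 38, 15, 15), (s, 4, 38, 22, 14), (s, 4, 38, 6, 12), (s, 6, 12, 15, 15), (s, 6, 12, 22, 14)}
Keep only column(s) E, D2 (10 duplicate(s) eliminated): {(n, 12), (n, 18), (n, 33), (s, 12), (s, 14), (s, 15)}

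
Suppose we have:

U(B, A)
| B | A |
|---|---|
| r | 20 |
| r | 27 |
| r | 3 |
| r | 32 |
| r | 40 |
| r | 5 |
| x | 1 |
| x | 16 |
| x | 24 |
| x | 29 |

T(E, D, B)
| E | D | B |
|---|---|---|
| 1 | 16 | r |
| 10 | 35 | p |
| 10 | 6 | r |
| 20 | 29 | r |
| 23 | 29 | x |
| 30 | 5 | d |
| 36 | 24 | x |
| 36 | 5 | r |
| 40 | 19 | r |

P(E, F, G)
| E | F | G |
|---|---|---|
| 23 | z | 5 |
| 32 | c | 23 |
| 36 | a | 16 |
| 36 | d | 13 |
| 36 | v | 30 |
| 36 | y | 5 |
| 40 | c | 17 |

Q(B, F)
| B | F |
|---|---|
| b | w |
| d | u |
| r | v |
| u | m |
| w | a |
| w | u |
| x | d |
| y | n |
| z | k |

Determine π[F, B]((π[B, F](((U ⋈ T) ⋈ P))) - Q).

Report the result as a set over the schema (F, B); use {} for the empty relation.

{(a, r), (a, x), (c, r), (d, r), (v, x), (y, r), (y, x), (z, x)}

Joining U and T on B yields {(r, 20, 1, 16), (r, 20, 10, 6), (r, 20, 20, 29), (r, 20, 36, 5), (r, 20, 40, 19), (r, 27, 1, 16), (r, 27, 10, 6), (r, 27, 20, 29), (r, 27, 36, 5), (r, 27, 40, 19), (r, 3, 1, 16), (r, 3, 10, 6), (r, 3, 20, 29), (r, 3, 36, 5), (r, 3, 40, 19), (r, 32, 1, 16), (r, 32, 10, 6), (r, 32, 20, 29), (r, 32, 36, 5), (r, 32, 40, 19), (r, 40, 1, 16), (r, 40, 10, 6), (r, 40, 20, 29), (r, 40, 36, 5), (r, 40, 40, 19), (r, 5, 1, 16), (r, 5, 10, 6), (r, 5, 20, 29), (r, 5, 36, 5), (r, 5, 40, 19), (x, 1, 23, 29), (x, 1, 36, 24), (x, 16, 23, 29), (x, 16, 36, 24), (x, 24, 23, 29), (x, 24, 36, 24), (x, 29, 23, 29), (x, 29, 36, 24)}.
Joining (U ⋈ T) and P on E yields {(r, 20, 36, 5, a, 16), (r, 20, 36, 5, d, 13), (r, 20, 36, 5, v, 30), (r, 20, 36, 5, y, 5), (r, 20, 40, 19, c, 17), (r, 27, 36, 5, a, 16), (r, 27, 36, 5, d, 13), (r, 27, 36, 5, v, 30), (r, 27, 36, 5, y, 5), (r, 27, 40, 19, c, 17), (r, 3, 36, 5, a, 16), (r, 3, 36, 5, d, 13), (r, 3, 36, 5, v, 30), (r, 3, 36, 5, y, 5), (r, 3, 40, 19, c, 17), (r, 32, 36, 5, a, 16), (r, 32, 36, 5, d, 13), (r, 32, 36, 5, v, 30), (r, 32, 36, 5, y, 5), (r, 32, 40, 19, c, 17), (r, 40, 36, 5, a, 16), (r, 40, 36, 5, d, 13), (r, 40, 36, 5, v, 30), (r, 40, 36, 5, y, 5), (r, 40, 40, 19, c, 17), (r, 5, 36, 5, a, 16), (r, 5, 36, 5, d, 13), (r, 5, 36, 5, v, 30), (r, 5, 36, 5, y, 5), (r, 5, 40, 19, c, 17), (x, 1, 23, 29, z, 5), (x, 1, 36, 24, a, 16), (x, 1, 36, 24, d, 13), (x, 1, 36, 24, v, 30), (x, 1, 36, 24, y, 5), (x, 16, 23, 29, z, 5), (x, 16, 36, 24, a, 16), (x, 16, 36, 24, d, 13), (x, 16, 36, 24, v, 30), (x, 16, 36, 24, y, 5), (x, 24, 23, 29, z, 5), (x, 24, 36, 24, a, 16), (x, 24, 36, 24, d, 13), (x, 24, 36, 24, v, 30), (x, 24, 36, 24, y, 5), (x, 29, 23, 29, z, 5), (x, 29, 36, 24, a, 16), (x, 29, 36, 24, d, 13), (x, 29, 36, 24, v, 30), (x, 29, 36, 24, y, 5)}.
π_{B, F} gives {(r, a), (r, c), (r, d), (r, v), (r, y), (x, a), (x, d), (x, v), (x, y), (x, z)} (40 duplicate(s) eliminated).
Difference: {(r, a), (r, c), (r, d), (r, v), (r, y), (x, a), (x, d), (x, v), (x, y), (x, z)} with {(b, w), (d, u), (r, v), (u, m), (w, a), (w, u), (x, d), (y, n), (z, k)} → {(r, a), (r, c), (r, d), (r, y), (x, a), (x, v), (x, y), (x, z)}
π_{F, B} gives {(a, r), (a, x), (c, r), (d, r), (v, x), (y, r), (y, x), (z, x)}.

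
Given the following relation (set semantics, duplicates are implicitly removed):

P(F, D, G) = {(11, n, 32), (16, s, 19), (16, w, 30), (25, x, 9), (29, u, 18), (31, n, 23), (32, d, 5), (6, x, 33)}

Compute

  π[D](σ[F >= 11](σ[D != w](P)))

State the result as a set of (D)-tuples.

Selection D != w: {(11, n, 32), (16, s, 19), (25, x, 9), (29, u, 18), (31, n, 23), (32, d, 5), (6, x, 33)}
Selection F >= 11: {(11, n, 32), (16, s, 19), (25, x, 9), (29, u, 18), (31, n, 23), (32, d, 5)}
π_{D} gives {d, n, s, u, x} (1 duplicate(s) eliminated).

{d, n, s, u, x}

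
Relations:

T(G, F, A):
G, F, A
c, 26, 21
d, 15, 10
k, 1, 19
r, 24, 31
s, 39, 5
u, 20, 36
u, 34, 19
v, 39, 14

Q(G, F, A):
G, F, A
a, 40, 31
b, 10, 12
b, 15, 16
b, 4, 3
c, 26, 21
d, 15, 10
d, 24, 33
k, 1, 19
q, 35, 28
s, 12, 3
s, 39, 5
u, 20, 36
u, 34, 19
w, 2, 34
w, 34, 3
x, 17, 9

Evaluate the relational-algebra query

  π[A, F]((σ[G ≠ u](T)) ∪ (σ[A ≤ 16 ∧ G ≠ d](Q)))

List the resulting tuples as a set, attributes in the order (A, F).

Filtering on G ≠ u leaves {(c, 26, 21), (d, 15, 10), (k, 1, 19), (r, 24, 31), (s, 39, 5), (v, 39, 14)}.
Filtering on A ≤ 16 ∧ G ≠ d leaves {(b, 10, 12), (b, 15, 16), (b, 4, 3), (s, 12, 3), (s, 39, 5), (w, 34, 3), (x, 17, 9)}.
Set union of the two operands is {(b, 10, 12), (b, 15, 16), (b, 4, 3), (c, 26, 21), (d, 15, 10), (k, 1, 19), (r, 24, 31), (s, 12, 3), (s, 39, 5), (v, 39, 14), (w, 34, 3), (x, 17, 9)}.
π_{A, F} gives {(10, 15), (12, 10), (14, 39), (16, 15), (19, 1), (21, 26), (3, 12), (3, 34), (3, 4), (31, 24), (5, 39), (9, 17)}.

{(10, 15), (12, 10), (14, 39), (16, 15), (19, 1), (21, 26), (3, 12), (3, 34), (3, 4), (31, 24), (5, 39), (9, 17)}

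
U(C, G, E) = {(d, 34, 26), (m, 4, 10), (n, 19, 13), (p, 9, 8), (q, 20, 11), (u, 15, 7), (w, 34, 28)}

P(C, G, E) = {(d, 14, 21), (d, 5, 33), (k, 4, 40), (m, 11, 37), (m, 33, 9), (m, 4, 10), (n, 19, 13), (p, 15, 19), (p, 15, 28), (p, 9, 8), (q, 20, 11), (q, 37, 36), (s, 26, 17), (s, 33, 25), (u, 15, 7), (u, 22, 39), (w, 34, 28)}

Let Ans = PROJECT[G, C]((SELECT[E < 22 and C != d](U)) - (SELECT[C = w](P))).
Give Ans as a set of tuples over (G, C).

{(15, u), (19, n), (20, q), (4, m), (9, p)}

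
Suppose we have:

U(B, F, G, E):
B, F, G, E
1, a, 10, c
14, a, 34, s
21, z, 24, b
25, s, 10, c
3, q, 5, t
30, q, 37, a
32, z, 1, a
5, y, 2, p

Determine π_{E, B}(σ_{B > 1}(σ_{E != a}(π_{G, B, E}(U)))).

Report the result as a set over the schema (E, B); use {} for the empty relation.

π[G, B, E]: project onto (G, B, E) → {(1, 32, a), (10, 1, c), (10, 25, c), (2, 5, p), (24, 21, b), (34, 14, s), (37, 30, a), (5, 3, t)}
Selection E != a: {(10, 1, c), (10, 25, c), (2, 5, p), (24, 21, b), (34, 14, s), (5, 3, t)}
Selection B > 1: {(10, 25, c), (2, 5, p), (24, 21, b), (34, 14, s), (5, 3, t)}
π[E, B]: project onto (E, B) → {(b, 21), (c, 25), (p, 5), (s, 14), (t, 3)}

{(b, 21), (c, 25), (p, 5), (s, 14), (t, 3)}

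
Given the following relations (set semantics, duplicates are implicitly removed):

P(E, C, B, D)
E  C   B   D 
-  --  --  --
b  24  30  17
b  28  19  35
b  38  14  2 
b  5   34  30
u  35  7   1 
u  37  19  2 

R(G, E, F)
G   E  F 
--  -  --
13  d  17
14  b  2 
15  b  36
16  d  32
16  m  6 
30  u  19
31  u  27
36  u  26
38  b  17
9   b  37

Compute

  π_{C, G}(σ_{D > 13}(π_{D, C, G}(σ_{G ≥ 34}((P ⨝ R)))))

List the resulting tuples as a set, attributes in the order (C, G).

{(24, 38), (28, 38), (5, 38)}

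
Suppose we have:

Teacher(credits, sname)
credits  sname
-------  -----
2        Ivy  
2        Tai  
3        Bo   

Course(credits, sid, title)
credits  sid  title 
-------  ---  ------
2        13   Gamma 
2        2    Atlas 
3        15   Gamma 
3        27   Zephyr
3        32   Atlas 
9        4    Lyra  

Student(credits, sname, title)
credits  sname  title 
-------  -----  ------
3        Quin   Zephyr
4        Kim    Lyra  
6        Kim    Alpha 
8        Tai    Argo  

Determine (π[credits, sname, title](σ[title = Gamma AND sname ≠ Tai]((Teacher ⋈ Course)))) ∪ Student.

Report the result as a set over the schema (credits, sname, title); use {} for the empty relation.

Teacher ⋈ Course (natural join on credits): {(2, Ivy, 13, Gamma), (2, Ivy, 2, Atlas), (2, Tai, 13, Gamma), (2, Tai, 2, Atlas), (3, Bo, 15, Gamma), (3, Bo, 27, Zephyr), (3, Bo, 32, Atlas)}
σ[title = Gamma AND sname ≠ Tai]: keep tuples satisfying title = Gamma AND sname ≠ Tai → {(2, Ivy, 13, Gamma), (3, Bo, 15, Gamma)}
π[credits, sname, title]: project onto (credits, sname, title) → {(2, Ivy, Gamma), (3, Bo, Gamma)}
Union: {(2, Ivy, Gamma), (3, Bo, Gamma)} with {(3, Quin, Zephyr), (4, Kim, Lyra), (6, Kim, Alpha), (8, Tai, Argo)} → {(2, Ivy, Gamma), (3, Bo, Gamma), (3, Quin, Zephyr), (4, Kim, Lyra), (6, Kim, Alpha), (8, Tai, Argo)}

{(2, Ivy, Gamma), (3, Bo, Gamma), (3, Quin, Zephyr), (4, Kim, Lyra), (6, Kim, Alpha), (8, Tai, Argo)}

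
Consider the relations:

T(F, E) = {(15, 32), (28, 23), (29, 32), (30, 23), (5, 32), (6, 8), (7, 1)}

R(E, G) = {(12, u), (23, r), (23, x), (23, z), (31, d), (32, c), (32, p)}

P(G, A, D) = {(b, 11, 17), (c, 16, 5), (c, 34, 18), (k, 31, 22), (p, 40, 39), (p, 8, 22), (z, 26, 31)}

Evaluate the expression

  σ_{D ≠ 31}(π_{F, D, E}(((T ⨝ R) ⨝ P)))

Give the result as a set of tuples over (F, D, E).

{(15, 18, 32), (15, 22, 32), (15, 39, 32), (15, 5, 32), (29, 18, 32), (29, 22, 32), (29, 39, 32), (29, 5, 32), (5, 18, 32), (5, 22, 32), (5, 39, 32), (5, 5, 32)}

Natural join on E: {(15, 32, c), (15, 32, p), (28, 23, r), (28, 23, x), (28, 23, z), (29, 32, c), (29, 32, p), (30, 23, r), (30, 23, x), (30, 23, z), (5, 32, c), (5, 32, p)}
Natural join on G: {(15, 32, c, 16, 5), (15, 32, c, 34, 18), (15, 32, p, 40, 39), (15, 32, p, 8, 22), (28, 23, z, 26, 31), (29, 32, c, 16, 5), (29, 32, c, 34, 18), (29, 32, p, 40, 39), (29, 32, p, 8, 22), (30, 23, z, 26, 31), (5, 32, c, 16, 5), (5, 32, c, 34, 18), (5, 32, p, 40, 39), (5, 32, p, 8, 22)}
Keep only column(s) F, D, E: {(15, 18, 32), (15, 22, 32), (15, 39, 32), (15, 5, 32), (28, 31, 23), (29, 18, 32), (29, 22, 32), (29, 39, 32), (29, 5, 32), (30, 31, 23), (5, 18, 32), (5, 22, 32), (5, 39, 32), (5, 5, 32)}
σ[D ≠ 31]: keep tuples satisfying D ≠ 31 → {(15, 18, 32), (15, 22, 32), (15, 39, 32), (15, 5, 32), (29, 18, 32), (29, 22, 32), (29, 39, 32), (29, 5, 32), (5, 18, 32), (5, 22, 32), (5, 39, 32), (5, 5, 32)}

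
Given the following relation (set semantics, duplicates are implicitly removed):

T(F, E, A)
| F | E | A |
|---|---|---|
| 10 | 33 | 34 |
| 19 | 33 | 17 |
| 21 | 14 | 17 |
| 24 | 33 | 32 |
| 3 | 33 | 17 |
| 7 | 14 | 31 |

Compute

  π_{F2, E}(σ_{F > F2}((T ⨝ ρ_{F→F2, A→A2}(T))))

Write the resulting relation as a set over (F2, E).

{(10, 33), (19, 33), (3, 33), (7, 14)}

ρ[F→F2, A→A2]: schema becomes (F2, E, A2); tuples unchanged.
T ⋈ ρ_{F→F2, A→A2}(T) (natural join on E): {(10, 33, 34, 10, 34), (10, 33, 34, 19, 17), (10, 33, 34, 24, 32), (10, 33, 34, 3, 17), (19, 33, 17, 10, 34), (19, 33, 17, 19, 17), (19, 33, 17, 24, 32), (19, 33, 17, 3, 17), (21, 14, 17, 21, 17), (21, 14, 17, 7, 31), (24, 33, 32, 10, 34), (24, 33, 32, 19, 17), (24, 33, 32, 24, 32), (24, 33, 32, 3, 17), (3, 33, 17, 10, 34), (3, 33, 17, 19, 17), (3, 33, 17, 24, 32), (3, 33, 17, 3, 17), (7, 14, 31, 21, 17), (7, 14, 31, 7, 31)}
Filtering on F > F2 leaves {(10, 33, 34, 3, 17), (19, 33, 17, 10, 34), (19, 33, 17, 3, 17), (21, 14, 17, 7, 31), (24, 33, 32, 10, 34), (24, 33, 32, 19, 17), (24, 33, 32, 3, 17)}.
π_{F2, E} gives {(10, 33), (19, 33), (3, 33), (7, 14)} (3 duplicate(s) eliminated).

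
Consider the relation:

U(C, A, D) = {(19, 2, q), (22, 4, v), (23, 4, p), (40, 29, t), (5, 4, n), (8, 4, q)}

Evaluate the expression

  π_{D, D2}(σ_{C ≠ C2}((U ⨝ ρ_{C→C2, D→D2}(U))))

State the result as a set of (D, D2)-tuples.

{(n, p), (n, q), (n, v), (p, n), (p, q), (p, v), (q, n), (q, p), (q, v), (v, n), (v, p), (v, q)}

ρ[C→C2, D→D2]: schema becomes (C2, A, D2); tuples unchanged.
U ⋈ ρ_{C→C2, D→D2}(U) (natural join on A): {(19, 2, q, 19, q), (22, 4, v, 22, v), (22, 4, v, 23, p), (22, 4, v, 5, n), (22, 4, v, 8, q), (23, 4, p, 22, v), (23, 4, p, 23, p), (23, 4, p, 5, n), (23, 4, p, 8, q), (40, 29, t, 40, t), (5, 4, n, 22, v), (5, 4, n, 23, p), (5, 4, n, 5, n), (5, 4, n, 8, q), (8, 4, q, 22, v), (8, 4, q, 23, p), (8, 4, q, 5, n), (8, 4, q, 8, q)}
Filtering on C ≠ C2 leaves {(22, 4, v, 23, p), (22, 4, v, 5, n), (22, 4, v, 8, q), (23, 4, p, 22, v), (23, 4, p, 5, n), (23, 4, p, 8, q), (5, 4, n, 22, v), (5, 4, n, 23, p), (5, 4, n, 8, q), (8, 4, q, 22, v), (8, 4, q, 23, p), (8, 4, q, 5, n)}.
Keep only column(s) D, D2: {(n, p), (n, q), (n, v), (p, n), (p, q), (p, v), (q, n), (q, p), (q, v), (v, n), (v, p), (v, q)}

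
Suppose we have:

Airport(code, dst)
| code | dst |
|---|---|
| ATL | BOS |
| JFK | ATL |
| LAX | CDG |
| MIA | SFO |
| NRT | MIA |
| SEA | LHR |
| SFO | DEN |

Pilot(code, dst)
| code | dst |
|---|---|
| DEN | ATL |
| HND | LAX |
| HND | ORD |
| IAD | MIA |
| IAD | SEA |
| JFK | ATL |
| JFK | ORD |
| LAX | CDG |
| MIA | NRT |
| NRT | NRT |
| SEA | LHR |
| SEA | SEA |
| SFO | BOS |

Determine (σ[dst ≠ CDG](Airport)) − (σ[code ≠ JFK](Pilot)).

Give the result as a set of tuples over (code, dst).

{(ATL, BOS), (JFK, ATL), (MIA, SFO), (NRT, MIA), (SFO, DEN)}

Apply σ_{dst ≠ CDG}; surviving tuples: {(ATL, BOS), (JFK, ATL), (MIA, SFO), (NRT, MIA), (SEA, LHR), (SFO, DEN)}
Apply σ_{code ≠ JFK}; surviving tuples: {(DEN, ATL), (HND, LAX), (HND, ORD), (IAD, MIA), (IAD, SEA), (LAX, CDG), (MIA, NRT), (NRT, NRT), (SEA, LHR), (SEA, SEA), (SFO, BOS)}
Difference: {(ATL, BOS), (JFK, ATL), (MIA, SFO), (NRT, MIA), (SEA, LHR), (SFO, DEN)} with {(DEN, ATL), (HND, LAX), (HND, ORD), (IAD, MIA), (IAD, SEA), (LAX, CDG), (MIA, NRT), (NRT, NRT), (SEA, LHR), (SEA, SEA), (SFO, BOS)} → {(ATL, BOS), (JFK, ATL), (MIA, SFO), (NRT, MIA), (SFO, DEN)}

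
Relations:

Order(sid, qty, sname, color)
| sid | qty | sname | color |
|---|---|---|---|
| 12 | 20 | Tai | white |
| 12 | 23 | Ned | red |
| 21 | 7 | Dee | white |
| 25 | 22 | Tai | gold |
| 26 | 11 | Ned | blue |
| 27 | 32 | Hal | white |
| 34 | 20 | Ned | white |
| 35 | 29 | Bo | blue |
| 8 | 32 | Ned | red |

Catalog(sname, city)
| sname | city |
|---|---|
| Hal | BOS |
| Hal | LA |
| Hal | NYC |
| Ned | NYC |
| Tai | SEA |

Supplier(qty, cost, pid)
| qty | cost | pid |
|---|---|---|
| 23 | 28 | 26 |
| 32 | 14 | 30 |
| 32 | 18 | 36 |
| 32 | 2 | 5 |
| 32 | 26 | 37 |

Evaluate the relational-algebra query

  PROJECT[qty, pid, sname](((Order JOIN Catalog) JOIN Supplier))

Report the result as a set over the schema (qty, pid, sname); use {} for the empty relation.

Order ⋈ Catalog (natural join on sname): {(12, 20, Tai, white, SEA), (12, 23, Ned, red, NYC), (25, 22, Tai, gold, SEA), (26, 11, Ned, blue, NYC), (27, 32, Hal, white, BOS), (27, 32, Hal, white, LA), (27, 32, Hal, white, NYC), (34, 20, Ned, white, NYC), (8, 32, Ned, red, NYC)}
(Order JOIN Catalog) ⋈ Supplier (natural join on qty): {(12, 23, Ned, red, NYC, 28, 26), (27, 32, Hal, white, BOS, 14, 30), (27, 32, Hal, white, BOS, 18, 36), (27, 32, Hal, white, BOS, 2, 5), (27, 32, Hal, white, BOS, 26, 37), (27, 32, Hal, white, LA, 14, 30), (27, 32, Hal, white, LA, 18, 36), (27, 32, Hal, white, LA, 2, 5), (27, 32, Hal, white, LA, 26, 37), (27, 32, Hal, white, NYC, 14, 30), (27, 32, Hal, white, NYC, 18, 36), (27, 32, Hal, white, NYC, 2, 5), (27, 32, Hal, white, NYC, 26, 37), (8, 32, Ned, red, NYC, 14, 30), (8, 32, Ned, red, NYC, 18, 36), (8, 32, Ned, red, NYC, 2, 5), (8, 32, Ned, red, NYC, 26, 37)}
π[qty, pid, sname]: project onto (qty, pid, sname) (8 duplicate(s) eliminated) → {(23, 26, Ned), (32, 30, Hal), (32, 30, Ned), (32, 36, Hal), (32, 36, Ned), (32, 37, Hal), (32, 37, Ned), (32, 5, Hal), (32, 5, Ned)}

{(23, 26, Ned), (32, 30, Hal), (32, 30, Ned), (32, 36, Hal), (32, 36, Ned), (32, 37, Hal), (32, 37, Ned), (32, 5, Hal), (32, 5, Ned)}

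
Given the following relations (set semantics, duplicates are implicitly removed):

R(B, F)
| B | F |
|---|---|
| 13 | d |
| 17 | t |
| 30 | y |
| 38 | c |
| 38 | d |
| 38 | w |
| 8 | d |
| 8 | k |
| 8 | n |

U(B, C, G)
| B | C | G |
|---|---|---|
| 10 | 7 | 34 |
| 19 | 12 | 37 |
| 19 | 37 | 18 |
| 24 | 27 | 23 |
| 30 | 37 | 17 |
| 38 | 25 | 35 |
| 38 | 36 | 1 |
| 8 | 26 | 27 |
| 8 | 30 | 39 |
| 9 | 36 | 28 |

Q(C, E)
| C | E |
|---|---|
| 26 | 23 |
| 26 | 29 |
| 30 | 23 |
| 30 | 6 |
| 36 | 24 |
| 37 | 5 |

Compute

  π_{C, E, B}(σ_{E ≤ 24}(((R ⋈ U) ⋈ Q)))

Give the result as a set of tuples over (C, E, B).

{(26, 23, 8), (30, 23, 8), (30, 6, 8), (36, 24, 38), (37, 5, 30)}

R ⋈ U (natural join on B): {(30, y, 37, 17), (38, c, 25, 35), (38, c, 36, 1), (38, d, 25, 35), (38, d, 36, 1), (38, w, 25, 35), (38, w, 36, 1), (8, d, 26, 27), (8, d, 30, 39), (8, k, 26, 27), (8, k, 30, 39), (8, n, 26, 27), (8, n, 30, 39)}
(R ⋈ U) ⋈ Q (natural join on C): {(30, y, 37, 17, 5), (38, c, 36, 1, 24), (38, d, 36, 1, 24), (38, w, 36, 1, 24), (8, d, 26, 27, 23), (8, d, 26, 27, 29), (8, d, 30, 39, 23), (8, d, 30, 39, 6), (8, k, 26, 27, 23), (8, k, 26, 27, 29), (8, k, 30, 39, 23), (8, k, 30, 39, 6), (8, n, 26, 27, 23), (8, n, 26, 27, 29), (8, n, 30, 39, 23), (8, n, 30, 39, 6)}
Selection E ≤ 24: {(30, y, 37, 17, 5), (38, c, 36, 1, 24), (38, d, 36, 1, 24), (38, w, 36, 1, 24), (8, d, 26, 27, 23), (8, d, 30, 39, 23), (8, d, 30, 39, 6), (8, k, 26, 27, 23), (8, k, 30, 39, 23), (8, k, 30, 39, 6), (8, n, 26, 27, 23), (8, n, 30, 39, 23), (8, n, 30, 39, 6)}
π_{C, E, B} gives {(26, 23, 8), (30, 23, 8), (30, 6, 8), (36, 24, 38), (37, 5, 30)} (8 duplicate(s) eliminated).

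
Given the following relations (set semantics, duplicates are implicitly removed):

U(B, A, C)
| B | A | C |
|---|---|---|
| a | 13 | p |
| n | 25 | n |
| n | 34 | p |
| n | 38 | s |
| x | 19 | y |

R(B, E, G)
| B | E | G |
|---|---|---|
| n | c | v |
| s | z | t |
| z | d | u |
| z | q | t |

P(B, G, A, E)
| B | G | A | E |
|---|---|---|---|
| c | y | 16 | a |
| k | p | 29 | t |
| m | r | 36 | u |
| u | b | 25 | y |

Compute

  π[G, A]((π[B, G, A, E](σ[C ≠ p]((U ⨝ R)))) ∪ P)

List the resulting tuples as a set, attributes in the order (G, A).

Natural join on B: {(n, 25, n, c, v), (n, 34, p, c, v), (n, 38, s, c, v)}
Apply σ_{C ≠ p}; surviving tuples: {(n, 25, n, c, v), (n, 38, s, c, v)}
Keep only column(s) B, G, A, E: {(n, v, 25, c), (n, v, 38, c)}
Taking the union: {(c, y, 16, a), (k, p, 29, t), (m, r, 36, u), (n, v, 25, c), (n, v, 38, c), (u, b, 25, y)}
Keep only column(s) G, A: {(b, 25), (p, 29), (r, 36), (v, 25), (v, 38), (y, 16)}

{(b, 25), (p, 29), (r, 36), (v, 25), (v, 38), (y, 16)}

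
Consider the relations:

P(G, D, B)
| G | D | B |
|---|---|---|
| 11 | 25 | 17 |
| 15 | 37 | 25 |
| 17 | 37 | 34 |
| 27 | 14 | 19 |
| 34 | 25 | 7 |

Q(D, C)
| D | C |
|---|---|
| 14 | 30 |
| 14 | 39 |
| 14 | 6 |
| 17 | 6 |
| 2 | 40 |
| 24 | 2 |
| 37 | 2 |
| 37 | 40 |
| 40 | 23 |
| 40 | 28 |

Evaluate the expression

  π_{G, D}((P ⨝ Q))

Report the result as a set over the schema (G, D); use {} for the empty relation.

Natural join on D: {(15, 37, 25, 2), (15, 37, 25, 40), (17, 37, 34, 2), (17, 37, 34, 40), (27, 14, 19, 30), (27, 14, 19, 39), (27, 14, 19, 6)}
π_{G, D} gives {(15, 37), (17, 37), (27, 14)} (4 duplicate(s) eliminated).

{(15, 37), (17, 37), (27, 14)}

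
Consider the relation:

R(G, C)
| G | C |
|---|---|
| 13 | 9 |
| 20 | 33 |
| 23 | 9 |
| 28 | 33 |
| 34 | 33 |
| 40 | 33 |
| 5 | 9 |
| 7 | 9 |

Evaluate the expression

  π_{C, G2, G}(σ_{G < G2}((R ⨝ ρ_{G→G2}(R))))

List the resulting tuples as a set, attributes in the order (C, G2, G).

ρ[G→G2]: schema becomes (G2, C); tuples unchanged.
Natural join on C: {(13, 9, 13), (13, 9, 23), (13, 9, 5), (13, 9, 7), (20, 33, 20), (20, 33, 28), (20, 33, 34), (20, 33, 40), (23, 9, 13), (23, 9, 23), (23, 9, 5), (23, 9, 7), (28, 33, 20), (28, 33, 28), (28, 33, 34), (28, 33, 40), (34, 33, 20), (34, 33, 28), (34, 33, 34), (34, 33, 40), (40, 33, 20), (40, 33, 28), (40, 33, 34), (40, 33, 40), (5, 9, 13), (5, 9, 23), (5, 9, 5), (5, 9, 7), (7, 9, 13), (7, 9, 23), (7, 9, 5), (7, 9, 7)}
Apply σ_{G < G2}; surviving tuples: {(13, 9, 23), (20, 33, 28), (20, 33, 34), (20, 33, 40), (28, 33, 34), (28, 33, 40), (34, 33, 40), (5, 9, 13), (5, 9, 23), (5, 9, 7), (7, 9, 13), (7, 9, 23)}
π[C, G2, G]: project onto (C, G2, G) → {(33, 28, 20), (33, 34, 20), (33, 34, 28), (33, 40, 20), (33, 40, 28), (33, 40, 34), (9, 13, 5), (9, 13, 7), (9, 23, 13), (9, 23, 5), (9, 23, 7), (9, 7, 5)}

{(33, 28, 20), (33, 34, 20), (33, 34, 28), (33, 40, 20), (33, 40, 28), (33, 40, 34), (9, 13, 5), (9, 13, 7), (9, 23, 13), (9, 23, 5), (9, 23, 7), (9, 7, 5)}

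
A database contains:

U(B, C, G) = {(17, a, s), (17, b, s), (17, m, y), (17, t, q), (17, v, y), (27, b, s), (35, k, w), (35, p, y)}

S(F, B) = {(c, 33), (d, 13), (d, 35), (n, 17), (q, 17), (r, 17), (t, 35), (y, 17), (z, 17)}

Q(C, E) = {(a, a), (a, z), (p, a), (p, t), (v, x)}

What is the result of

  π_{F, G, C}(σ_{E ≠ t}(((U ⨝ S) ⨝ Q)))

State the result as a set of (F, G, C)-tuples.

Natural join on B: {(17, a, s, n), (17, a, s, q), (17, a, s, r), (17, a, s, y), (17, a, s, z), (17, b, s, n), (17, b, s, q), (17, b, s, r), (17, b, s, y), (17, b, s, z), (17, m, y, n), (17, m, y, q), (17, m, y, r), (17, m, y, y), (17, m, y, z), (17, t, q, n), (17, t, q, q), (17, t, q, r), (17, t, q, y), (17, t, q, z), (17, v, y, n), (17, v, y, q), (17, v, y, r), (17, v, y, y), (17, v, y, z), (35, k, w, d), (35, k, w, t), (35, p, y, d), (35, p, y, t)}
Natural join on C: {(17, a, s, n, a), (17, a, s, n, z), (17, a, s, q, a), (17, a, s, q, z), (17, a, s, r, a), (17, a, s, r, z), (17, a, s, y, a), (17, a, s, y, z), (17, a, s, z, a), (17, a, s, z, z), (17, v, y, n, x), (17, v, y, q, x), (17, v, y, r, x), (17, v, y, y, x), (17, v, y, z, x), (35, p, y, d, a), (35, p, y, d, t), (35, p, y, t, a), (35, p, y, t, t)}
σ[E ≠ t]: keep tuples satisfying E ≠ t → {(17, a, s, n, a), (17, a, s, n, z), (17, a, s, q, a), (17, a, s, q, z), (17, a, s, r, a), (17, a, s, r, z), (17, a, s, y, a), (17, a, s, y, z), (17, a, s, z, a), (17, a, s, z, z), (17, v, y, n, x), (17, v, y, q, x), (17, v, y, r, x), (17, v, y, y, x), (17, v, y, z, x), (35, p, y, d, a), (35, p, y, t, a)}
π[F, G, C]: project onto (F, G, C) (5 duplicate(s) eliminated) → {(d, y, p), (n, s, a), (n, y, v), (q, s, a), (q, y, v), (r, s, a), (r, y, v), (t, y, p), (y, s, a), (y, y, v), (z, s, a), (z, y, v)}

{(d, y, p), (n, s, a), (n, y, v), (q, s, a), (q, y, v), (r, s, a), (r, y, v), (t, y, p), (y, s, a), (y, y, v), (z, s, a), (z, y, v)}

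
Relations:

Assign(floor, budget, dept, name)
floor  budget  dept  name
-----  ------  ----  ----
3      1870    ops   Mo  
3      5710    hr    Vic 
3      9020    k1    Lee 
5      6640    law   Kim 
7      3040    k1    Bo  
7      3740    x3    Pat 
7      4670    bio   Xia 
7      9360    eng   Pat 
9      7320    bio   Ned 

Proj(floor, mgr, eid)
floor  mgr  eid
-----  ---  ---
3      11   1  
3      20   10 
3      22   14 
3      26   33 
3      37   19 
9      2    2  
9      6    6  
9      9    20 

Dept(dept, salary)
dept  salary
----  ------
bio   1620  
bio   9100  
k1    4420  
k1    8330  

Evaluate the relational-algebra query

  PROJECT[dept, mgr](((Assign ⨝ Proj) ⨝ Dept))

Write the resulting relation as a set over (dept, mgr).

{(bio, 2), (bio, 6), (bio, 9), (k1, 11), (k1, 20), (k1, 22), (k1, 26), (k1, 37)}

Joining Assign and Proj on floor yields {(3, 1870, ops, Mo, 11, 1), (3, 1870, ops, Mo, 20, 10), (3, 1870, ops, Mo, 22, 14), (3, 1870, ops, Mo, 26, 33), (3, 1870, ops, Mo, 37, 19), (3, 5710, hr, Vic, 11, 1), (3, 5710, hr, Vic, 20, 10), (3, 5710, hr, Vic, 22, 14), (3, 5710, hr, Vic, 26, 33), (3, 5710, hr, Vic, 37, 19), (3, 9020, k1, Lee, 11, 1), (3, 9020, k1, Lee, 20, 10), (3, 9020, k1, Lee, 22, 14), (3, 9020, k1, Lee, 26, 33), (3, 9020, k1, Lee, 37, 19), (9, 7320, bio, Ned, 2, 2), (9, 7320, bio, Ned, 6, 6), (9, 7320, bio, Ned, 9, 20)}.
Joining (Assign ⨝ Proj) and Dept on dept yields {(3, 9020, k1, Lee, 11, 1, 4420), (3, 9020, k1, Lee, 11, 1, 8330), (3, 9020, k1, Lee, 20, 10, 4420), (3, 9020, k1, Lee, 20, 10, 8330), (3, 9020, k1, Lee, 22, 14, 4420), (3, 9020, k1, Lee, 22, 14, 8330), (3, 9020, k1, Lee, 26, 33, 4420), (3, 9020, k1, Lee, 26, 33, 8330), (3, 9020, k1, Lee, 37, 19, 4420), (3, 9020, k1, Lee, 37, 19, 8330), (9, 7320, bio, Ned, 2, 2, 1620), (9, 7320, bio, Ned, 2, 2, 9100), (9, 7320, bio, Ned, 6, 6, 1620), (9, 7320, bio, Ned, 6, 6, 9100), (9, 7320, bio, Ned, 9, 20, 1620), (9, 7320, bio, Ned, 9, 20, 9100)}.
π[dept, mgr]: project onto (dept, mgr) (8 duplicate(s) eliminated) → {(bio, 2), (bio, 6), (bio, 9), (k1, 11), (k1, 20), (k1, 22), (k1, 26), (k1, 37)}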